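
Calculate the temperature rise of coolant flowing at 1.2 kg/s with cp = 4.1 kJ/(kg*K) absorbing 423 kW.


dT = Q / (m_dot * cp)
dT = 423 / (1.2 * 4.1)
dT = 85.976 C

85.976


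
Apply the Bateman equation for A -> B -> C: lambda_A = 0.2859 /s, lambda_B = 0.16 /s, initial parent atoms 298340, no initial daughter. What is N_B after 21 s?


N_B(t) = lambda_A * N_A0 / (lambda_B - lambda_A) * [exp(-lambda_A*t) - exp(-lambda_B*t)]
exp(-0.2859*21) = 0.002469104; exp(-0.16*21) = 0.03473526
N_B = 0.2859 * 298340 / (0.16 - 0.2859) * (0.002469104 - 0.03473526)
N_B = 21860

21860


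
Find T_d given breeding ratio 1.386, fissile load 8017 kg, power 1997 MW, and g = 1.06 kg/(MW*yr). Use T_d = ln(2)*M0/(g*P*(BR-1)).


Breeding gain G = BR - 1 = 1.386 - 1 = 0.386
Fissile production rate = g * P * G = 1.06 * 1997 * 0.386 = 817.09252 kg/yr
T_d = ln(2) * M0 / (g * P * G)
T_d = ln(2) * 8017 / 817.09252 = 6.8009 yr

6.8009


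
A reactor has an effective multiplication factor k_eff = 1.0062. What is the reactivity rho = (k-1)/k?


rho = (k_eff - 1) / k_eff
rho = (1.0062 - 1) / 1.0062
rho = 0.0061618

0.0061618


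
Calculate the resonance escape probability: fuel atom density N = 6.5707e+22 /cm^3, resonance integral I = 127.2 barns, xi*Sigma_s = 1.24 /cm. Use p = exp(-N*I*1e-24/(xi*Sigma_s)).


p = exp(-N * I * 1e-24 / (xi*Sigma_s))
p = exp(-6.5707e+22 * 127.2 * 1e-24 / 1.24)
p = 0.0011823

0.0011823


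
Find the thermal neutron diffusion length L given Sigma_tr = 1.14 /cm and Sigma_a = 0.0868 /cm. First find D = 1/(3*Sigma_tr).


D = 1 / (3 * Sigma_tr) = 1 / (3 * 1.14) = 0.2923977 cm
L = sqrt(D / Sigma_a)
L = sqrt(0.2923977 / 0.0868)
L = 1.8354 cm

1.8354


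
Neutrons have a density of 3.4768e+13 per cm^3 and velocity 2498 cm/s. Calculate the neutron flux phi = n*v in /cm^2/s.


phi = n * v
phi = 3.4768e+13 * 2498
phi = 8.6850e+16 /cm^2/s

8.6850e+16


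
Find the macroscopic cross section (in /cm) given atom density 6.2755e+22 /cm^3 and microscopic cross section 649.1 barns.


Sigma = N * sigma_barns * 1e-24
Sigma = 6.2755e+22 * 649.1 * 1e-24
Sigma = 40.734 /cm

40.734


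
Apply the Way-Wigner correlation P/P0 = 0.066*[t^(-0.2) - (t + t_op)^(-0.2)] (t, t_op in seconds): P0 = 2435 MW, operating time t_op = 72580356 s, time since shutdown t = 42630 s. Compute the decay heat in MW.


P/P0 = 0.066 * [t^(-0.2) - (t + t_op)^(-0.2)]
P/P0 = 0.066 * [42630^(-0.2) - (42630 + 72580356)^(-0.2)]
P/P0 = 0.066 * [0.1185924 - 0.02677843] = 0.006059722
P = 2435 * 0.006059722 = 14.755 MW

14.755


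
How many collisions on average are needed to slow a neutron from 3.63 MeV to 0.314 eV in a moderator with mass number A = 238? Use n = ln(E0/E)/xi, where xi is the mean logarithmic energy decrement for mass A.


xi = 1 + (A-1)^2/(2A)*ln((A-1)/(A+1)) = 0.008379872 (for A = 238)
n = ln(E0/E) / xi
n = ln(3.63e6 / 0.314) / 0.008379872
n = ln(1.156051e+07) / 0.008379872 = 1940.7

1940.7


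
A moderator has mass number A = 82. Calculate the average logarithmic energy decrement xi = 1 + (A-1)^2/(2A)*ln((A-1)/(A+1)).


xi = 1 + (A-1)^2/(2A) * ln((A-1)/(A+1))
xi = 1 + (82-1)^2/(2*82) * ln((82-1)/(82 +1))
xi = 0.024193

0.024193


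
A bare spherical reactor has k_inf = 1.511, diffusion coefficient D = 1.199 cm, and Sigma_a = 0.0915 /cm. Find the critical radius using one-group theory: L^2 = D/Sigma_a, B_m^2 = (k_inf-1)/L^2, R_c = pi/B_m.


L^2 = D / Sigma_a = 1.199 / 0.0915 = 13.10383 cm^2
B_m^2 = (k_inf - 1) / L^2 = (1.511 - 1) / 13.10383 = 0.03899623 /cm^2
For a bare sphere: B_g = pi/R, so R_c = pi / sqrt(B_m^2)
R_c = pi / sqrt(0.03899623) = 15.909 cm

15.909


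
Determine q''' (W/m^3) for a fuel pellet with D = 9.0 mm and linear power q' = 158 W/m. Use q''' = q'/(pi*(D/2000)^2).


r = D / 2 / 1000 = 9.0 / 2 / 1000 = 0.0045 m
q''' = q' / (pi * r^2)
q''' = 158 / (pi * 0.0045^2)
q''' = 2.4836e+06 W/m^3

2.4836e+06


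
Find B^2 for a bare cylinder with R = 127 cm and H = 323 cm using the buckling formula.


B^2 = (2.405/R)^2 + (pi/H)^2
B^2 = (2.405/127)^2 + (pi/323)^2
B^2 = 4.5321e-04 /cm^2

4.5321e-04


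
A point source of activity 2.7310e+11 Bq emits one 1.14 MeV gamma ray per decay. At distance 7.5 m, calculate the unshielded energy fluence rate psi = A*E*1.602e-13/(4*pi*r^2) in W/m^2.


psi = A * E * 1.602e-13 / (4*pi*r^2)
psi = 2.7310e+11 * 1.14 * 1.602e-13 / (4*pi*7.5^2)
psi = 7.0560e-05 W/m^2

7.0560e-05


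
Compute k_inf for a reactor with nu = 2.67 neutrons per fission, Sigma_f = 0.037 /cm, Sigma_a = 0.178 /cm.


k_inf = nu * Sigma_f / Sigma_a
k_inf = 2.67 * 0.037 / 0.178
k_inf = 0.55500

0.55500


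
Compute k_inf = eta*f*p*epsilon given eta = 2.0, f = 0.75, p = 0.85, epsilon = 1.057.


k_inf = eta * f * p * epsilon
k_inf = 2.0 * 0.75 * 0.85 * 1.057
k_inf = 1.3477

1.3477


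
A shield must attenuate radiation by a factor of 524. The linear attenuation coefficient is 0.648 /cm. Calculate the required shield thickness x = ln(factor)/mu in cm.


x = ln(factor) / mu
x = ln(524) / 0.648
x = 9.6628 cm

9.6628


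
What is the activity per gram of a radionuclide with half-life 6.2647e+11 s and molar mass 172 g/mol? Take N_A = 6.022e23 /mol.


lambda = ln(2) / t_half = ln(2) / 6.2647e+11 = 1.106433e-12 /s
SA = lambda * N_A / M
SA = 1.106433e-12 * 6.022e23 / 172
SA = 3.8738e+09 Bq/g

3.8738e+09


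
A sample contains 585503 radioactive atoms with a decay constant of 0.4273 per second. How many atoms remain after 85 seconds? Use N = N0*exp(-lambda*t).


N = N0 * exp(-lambda * t)
N = 585503 * exp(-0.4273 * 85)
N = 9.8568e-11

9.8568e-11


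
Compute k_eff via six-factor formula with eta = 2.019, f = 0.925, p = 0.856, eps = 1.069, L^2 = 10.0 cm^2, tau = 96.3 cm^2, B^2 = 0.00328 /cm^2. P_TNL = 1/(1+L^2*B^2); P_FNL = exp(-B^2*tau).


k_inf = eta*f*p*eps = 2.019*0.925*0.856*1.069 = 1.708951
P_TNL = 1/(1 + L^2*B^2) = 1/(1 + 10.0*0.00328) = 0.9682417
P_FNL = exp(-B^2*tau) = exp(-0.00328*96.3) = 0.7291586
k_eff = k_inf * P_TNL * P_FNL = 1.708951 * 0.9682417 * 0.7291586
k_eff = 1.2065

1.2065


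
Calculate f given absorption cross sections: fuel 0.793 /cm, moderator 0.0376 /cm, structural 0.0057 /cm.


f = Sigma_a_fuel / (Sigma_a_fuel + Sigma_a_mod + Sigma_a_other)
f = 0.793 / (0.793 + 0.0376 + 0.0057)
f = 0.94822

0.94822


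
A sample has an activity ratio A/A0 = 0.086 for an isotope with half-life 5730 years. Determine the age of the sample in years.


lambda = ln(2) / t_half = ln(2) / 5730 = 1.209681e-04 /yr
t = -ln(A/A0) / lambda
t = -ln(0.086) / 1.209681e-04
t = 20281 yr

20281


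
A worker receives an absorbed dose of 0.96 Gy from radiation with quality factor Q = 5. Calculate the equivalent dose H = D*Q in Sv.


H = D * Q
H = 0.96 * 5
H = 4.8000 Sv

4.8000


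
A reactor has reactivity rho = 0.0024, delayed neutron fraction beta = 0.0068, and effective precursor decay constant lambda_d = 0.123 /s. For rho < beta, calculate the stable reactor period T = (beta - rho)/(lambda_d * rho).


T = (beta - rho) / (lambda_d * rho)
T = (0.0068 - 0.0024) / (0.123 * 0.0024)
T = 14.905 s

14.905


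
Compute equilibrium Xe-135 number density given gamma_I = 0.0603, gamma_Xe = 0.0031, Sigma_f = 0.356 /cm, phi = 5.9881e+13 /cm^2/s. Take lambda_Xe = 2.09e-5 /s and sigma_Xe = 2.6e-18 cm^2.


Xe_eq = (gamma_I + gamma_Xe) * Sigma_f * phi / (lambda_Xe + sigma_Xe * phi)
Numerator = (0.0603 + 0.0031) * 0.356 * 5.9881e+13 = 1.351538e+12
Denominator = 2.09e-5 + 2.6e-18 * 5.9881e+13 = 1.765906e-04
Xe_eq = 1.351538e+12 / 1.765906e-04 = 7.6535e+15 /cm^3

7.6535e+15


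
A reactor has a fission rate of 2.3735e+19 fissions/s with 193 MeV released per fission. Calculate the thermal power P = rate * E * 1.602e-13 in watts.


P = fission_rate * E_MeV * 1.602e-13
P = 2.3735e+19 * 193 * 1.602e-13
P = 7.3385e+08 W

7.3385e+08


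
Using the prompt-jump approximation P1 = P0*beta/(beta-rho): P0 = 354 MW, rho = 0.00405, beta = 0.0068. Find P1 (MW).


P1/P0 = beta / (beta - rho)
P1/P0 = 0.0068 / (0.0068 - 0.00405) = 2.472727
P1 = 354 * 2.472727 = 875.35 MW

875.35


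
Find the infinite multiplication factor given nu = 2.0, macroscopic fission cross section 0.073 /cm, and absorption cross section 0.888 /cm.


k_inf = nu * Sigma_f / Sigma_a
k_inf = 2.0 * 0.073 / 0.888
k_inf = 0.16441

0.16441


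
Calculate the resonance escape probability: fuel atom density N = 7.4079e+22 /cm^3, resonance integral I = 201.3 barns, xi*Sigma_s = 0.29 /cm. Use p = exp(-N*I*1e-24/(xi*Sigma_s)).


p = exp(-N * I * 1e-24 / (xi*Sigma_s))
p = exp(-7.4079e+22 * 201.3 * 1e-24 / 0.29)
p = 4.6572e-23

4.6572e-23


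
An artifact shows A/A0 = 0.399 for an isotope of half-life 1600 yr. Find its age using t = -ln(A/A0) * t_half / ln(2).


lambda = ln(2) / t_half = ln(2) / 1600 = 4.332170e-04 /yr
t = -ln(A/A0) / lambda
t = -ln(0.399) / 4.332170e-04
t = 2120.9 yr

2120.9


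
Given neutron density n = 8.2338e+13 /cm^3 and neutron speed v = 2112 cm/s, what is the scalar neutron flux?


phi = n * v
phi = 8.2338e+13 * 2112
phi = 1.7390e+17 /cm^2/s

1.7390e+17


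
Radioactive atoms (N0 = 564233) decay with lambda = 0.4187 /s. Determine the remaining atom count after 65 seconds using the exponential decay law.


N = N0 * exp(-lambda * t)
N = 564233 * exp(-0.4187 * 65)
N = 8.5490e-07

8.5490e-07


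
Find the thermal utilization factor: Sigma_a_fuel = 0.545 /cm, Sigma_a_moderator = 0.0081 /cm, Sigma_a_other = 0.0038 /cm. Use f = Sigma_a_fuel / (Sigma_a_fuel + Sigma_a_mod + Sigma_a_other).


f = Sigma_a_fuel / (Sigma_a_fuel + Sigma_a_mod + Sigma_a_other)
f = 0.545 / (0.545 + 0.0081 + 0.0038)
f = 0.97863

0.97863


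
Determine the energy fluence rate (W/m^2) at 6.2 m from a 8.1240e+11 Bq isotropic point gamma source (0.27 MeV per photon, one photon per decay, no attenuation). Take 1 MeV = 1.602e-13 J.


psi = A * E * 1.602e-13 / (4*pi*r^2)
psi = 8.1240e+11 * 0.27 * 1.602e-13 / (4*pi*6.2^2)
psi = 7.2745e-05 W/m^2

7.2745e-05


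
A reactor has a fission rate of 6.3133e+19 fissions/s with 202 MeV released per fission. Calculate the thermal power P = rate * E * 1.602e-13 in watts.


P = fission_rate * E_MeV * 1.602e-13
P = 6.3133e+19 * 202 * 1.602e-13
P = 2.0430e+09 W

2.0430e+09


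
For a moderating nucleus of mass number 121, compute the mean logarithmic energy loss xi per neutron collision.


xi = 1 + (A-1)^2/(2A) * ln((A-1)/(A+1))
xi = 1 + (121-1)^2/(2*121) * ln((121-1)/(121 +1))
xi = 0.016438

0.016438


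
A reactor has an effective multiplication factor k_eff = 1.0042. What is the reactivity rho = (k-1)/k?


rho = (k_eff - 1) / k_eff
rho = (1.0042 - 1) / 1.0042
rho = 0.0041824

0.0041824


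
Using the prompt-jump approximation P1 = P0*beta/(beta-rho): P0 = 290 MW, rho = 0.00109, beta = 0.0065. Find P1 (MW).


P1/P0 = beta / (beta - rho)
P1/P0 = 0.0065 / (0.0065 - 0.00109) = 1.201479
P1 = 290 * 1.201479 = 348.43 MW

348.43


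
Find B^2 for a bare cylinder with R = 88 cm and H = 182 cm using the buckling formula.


B^2 = (2.405/R)^2 + (pi/H)^2
B^2 = (2.405/88)^2 + (pi/182)^2
B^2 = 0.0010449 /cm^2

0.0010449


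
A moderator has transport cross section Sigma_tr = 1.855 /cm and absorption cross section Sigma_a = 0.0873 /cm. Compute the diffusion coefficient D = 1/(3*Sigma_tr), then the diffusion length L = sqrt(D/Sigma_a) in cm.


D = 1 / (3 * Sigma_tr) = 1 / (3 * 1.855) = 0.1796945 cm
L = sqrt(D / Sigma_a)
L = sqrt(0.1796945 / 0.0873)
L = 1.4347 cm

1.4347


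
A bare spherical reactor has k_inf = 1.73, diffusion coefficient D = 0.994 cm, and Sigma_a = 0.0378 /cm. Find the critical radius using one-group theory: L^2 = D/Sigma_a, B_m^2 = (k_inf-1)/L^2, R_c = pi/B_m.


L^2 = D / Sigma_a = 0.994 / 0.0378 = 26.29630 cm^2
B_m^2 = (k_inf - 1) / L^2 = (1.73 - 1) / 26.29630 = 0.02776056 /cm^2
For a bare sphere: B_g = pi/R, so R_c = pi / sqrt(B_m^2)
R_c = pi / sqrt(0.02776056) = 18.855 cm

18.855


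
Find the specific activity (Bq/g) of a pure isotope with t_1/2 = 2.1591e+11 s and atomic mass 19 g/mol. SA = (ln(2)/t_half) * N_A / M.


lambda = ln(2) / t_half = ln(2) / 2.1591e+11 = 3.210352e-12 /s
SA = lambda * N_A / M
SA = 3.210352e-12 * 6.022e23 / 19
SA = 1.0175e+11 Bq/g

1.0175e+11


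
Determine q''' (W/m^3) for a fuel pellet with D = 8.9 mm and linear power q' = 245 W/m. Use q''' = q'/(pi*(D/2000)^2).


r = D / 2 / 1000 = 8.9 / 2 / 1000 = 0.00445 m
q''' = q' / (pi * r^2)
q''' = 245 / (pi * 0.00445^2)
q''' = 3.9382e+06 W/m^3

3.9382e+06


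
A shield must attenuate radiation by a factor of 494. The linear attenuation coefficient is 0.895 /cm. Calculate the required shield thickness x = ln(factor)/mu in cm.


x = ln(factor) / mu
x = ln(494) / 0.895
x = 6.9302 cm

6.9302


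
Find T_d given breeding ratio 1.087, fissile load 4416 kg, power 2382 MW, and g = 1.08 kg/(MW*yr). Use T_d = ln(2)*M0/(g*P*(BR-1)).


Breeding gain G = BR - 1 = 1.087 - 1 = 0.087
Fissile production rate = g * P * G = 1.08 * 2382 * 0.087 = 223.81272 kg/yr
T_d = ln(2) * M0 / (g * P * G)
T_d = ln(2) * 4416 / 223.81272 = 13.676 yr

13.676


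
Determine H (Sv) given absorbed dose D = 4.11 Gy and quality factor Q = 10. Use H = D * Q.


H = D * Q
H = 4.11 * 10
H = 41.100 Sv

41.100


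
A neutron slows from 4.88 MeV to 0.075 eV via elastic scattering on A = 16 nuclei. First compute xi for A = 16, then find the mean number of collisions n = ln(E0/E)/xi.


xi = 1 + (A-1)^2/(2A)*ln((A-1)/(A+1)) = 0.1199467 (for A = 16)
n = ln(E0/E) / xi
n = ln(4.88e6 / 0.075) / 0.1199467
n = ln(6.506667e+07) / 0.1199467 = 149.99

149.99


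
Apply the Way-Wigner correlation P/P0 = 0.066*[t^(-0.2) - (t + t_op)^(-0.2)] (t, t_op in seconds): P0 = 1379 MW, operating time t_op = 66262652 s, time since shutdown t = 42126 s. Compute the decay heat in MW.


P/P0 = 0.066 * [t^(-0.2) - (t + t_op)^(-0.2)]
P/P0 = 0.066 * [42126^(-0.2) - (42126 + 66262652)^(-0.2)]
P/P0 = 0.066 * [0.1188748 - 0.02727037] = 0.006045892
P = 1379 * 0.006045892 = 8.3373 MW

8.3373


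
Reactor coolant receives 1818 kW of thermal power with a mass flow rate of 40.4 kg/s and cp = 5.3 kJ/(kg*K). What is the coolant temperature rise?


dT = Q / (m_dot * cp)
dT = 1818 / (40.4 * 5.3)
dT = 8.4906 C

8.4906


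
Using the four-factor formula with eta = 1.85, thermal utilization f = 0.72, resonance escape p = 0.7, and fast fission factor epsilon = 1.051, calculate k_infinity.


k_inf = eta * f * p * epsilon
k_inf = 1.85 * 0.72 * 0.7 * 1.051
k_inf = 0.97995

0.97995


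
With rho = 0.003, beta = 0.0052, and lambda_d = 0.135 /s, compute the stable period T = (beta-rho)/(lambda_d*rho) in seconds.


T = (beta - rho) / (lambda_d * rho)
T = (0.0052 - 0.003) / (0.135 * 0.003)
T = 5.4321 s

5.4321


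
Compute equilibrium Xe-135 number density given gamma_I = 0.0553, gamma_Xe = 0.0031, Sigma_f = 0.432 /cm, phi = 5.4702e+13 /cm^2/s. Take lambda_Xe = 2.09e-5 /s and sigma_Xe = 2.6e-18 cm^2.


Xe_eq = (gamma_I + gamma_Xe) * Sigma_f * phi / (lambda_Xe + sigma_Xe * phi)
Numerator = (0.0553 + 0.0031) * 0.432 * 5.4702e+13 = 1.380066e+12
Denominator = 2.09e-5 + 2.6e-18 * 5.4702e+13 = 1.631252e-04
Xe_eq = 1.380066e+12 / 1.631252e-04 = 8.4602e+15 /cm^3

8.4602e+15


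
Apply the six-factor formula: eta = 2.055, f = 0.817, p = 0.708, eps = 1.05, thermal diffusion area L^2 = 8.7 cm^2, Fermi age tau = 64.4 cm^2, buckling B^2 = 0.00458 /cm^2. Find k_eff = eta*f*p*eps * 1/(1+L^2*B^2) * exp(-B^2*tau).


k_inf = eta*f*p*eps = 2.055*0.817*0.708*1.05 = 1.248120
P_TNL = 1/(1 + L^2*B^2) = 1/(1 + 8.7*0.00458) = 0.9616809
P_FNL = exp(-B^2*tau) = exp(-0.00458*64.4) = 0.7445673
k_eff = k_inf * P_TNL * P_FNL = 1.248120 * 0.9616809 * 0.7445673
k_eff = 0.89370

0.89370


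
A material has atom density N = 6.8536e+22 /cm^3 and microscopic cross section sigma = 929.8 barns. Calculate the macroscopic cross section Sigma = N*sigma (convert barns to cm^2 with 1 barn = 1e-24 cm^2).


Sigma = N * sigma_barns * 1e-24
Sigma = 6.8536e+22 * 929.8 * 1e-24
Sigma = 63.725 /cm

63.725


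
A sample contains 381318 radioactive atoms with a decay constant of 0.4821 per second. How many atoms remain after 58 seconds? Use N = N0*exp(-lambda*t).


N = N0 * exp(-lambda * t)
N = 381318 * exp(-0.4821 * 58)
N = 2.7393e-07

2.7393e-07


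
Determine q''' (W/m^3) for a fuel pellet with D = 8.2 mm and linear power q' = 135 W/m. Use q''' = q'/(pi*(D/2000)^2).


r = D / 2 / 1000 = 8.2 / 2 / 1000 = 0.0041 m
q''' = q' / (pi * r^2)
q''' = 135 / (pi * 0.0041^2)
q''' = 2.5563e+06 W/m^3

2.5563e+06


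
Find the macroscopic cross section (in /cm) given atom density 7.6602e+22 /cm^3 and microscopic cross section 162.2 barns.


Sigma = N * sigma_barns * 1e-24
Sigma = 7.6602e+22 * 162.2 * 1e-24
Sigma = 12.425 /cm

12.425


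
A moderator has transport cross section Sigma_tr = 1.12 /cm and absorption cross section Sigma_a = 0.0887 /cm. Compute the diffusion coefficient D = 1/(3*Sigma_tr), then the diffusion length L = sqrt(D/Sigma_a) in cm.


D = 1 / (3 * Sigma_tr) = 1 / (3 * 1.12) = 0.2976190 cm
L = sqrt(D / Sigma_a)
L = sqrt(0.2976190 / 0.0887)
L = 1.8318 cm

1.8318


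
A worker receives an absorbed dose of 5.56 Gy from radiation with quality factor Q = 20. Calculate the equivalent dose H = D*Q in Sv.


H = D * Q
H = 5.56 * 20
H = 111.20 Sv

111.20


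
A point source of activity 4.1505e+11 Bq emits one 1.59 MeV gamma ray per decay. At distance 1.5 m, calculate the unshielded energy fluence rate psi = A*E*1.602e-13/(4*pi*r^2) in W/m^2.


psi = A * E * 1.602e-13 / (4*pi*r^2)
psi = 4.1505e+11 * 1.59 * 1.602e-13 / (4*pi*1.5^2)
psi = 0.0037391 W/m^2

0.0037391


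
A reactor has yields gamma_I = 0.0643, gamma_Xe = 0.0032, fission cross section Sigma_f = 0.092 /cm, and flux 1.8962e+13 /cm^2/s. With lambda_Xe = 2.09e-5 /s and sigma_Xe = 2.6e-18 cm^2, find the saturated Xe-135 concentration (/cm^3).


Xe_eq = (gamma_I + gamma_Xe) * Sigma_f * phi / (lambda_Xe + sigma_Xe * phi)
Numerator = (0.0643 + 0.0032) * 0.092 * 1.8962e+13 = 1.177540e+11
Denominator = 2.09e-5 + 2.6e-18 * 1.8962e+13 = 7.020120e-05
Xe_eq = 1.177540e+11 / 7.020120e-05 = 1.6774e+15 /cm^3

1.6774e+15


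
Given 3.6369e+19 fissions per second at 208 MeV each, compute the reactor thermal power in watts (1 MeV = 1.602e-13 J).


P = fission_rate * E_MeV * 1.602e-13
P = 3.6369e+19 * 208 * 1.602e-13
P = 1.2119e+09 W

1.2119e+09


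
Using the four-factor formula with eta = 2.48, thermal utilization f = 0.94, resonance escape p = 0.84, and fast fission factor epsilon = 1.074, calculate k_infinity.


k_inf = eta * f * p * epsilon
k_inf = 2.48 * 0.94 * 0.84 * 1.074
k_inf = 2.1031

2.1031


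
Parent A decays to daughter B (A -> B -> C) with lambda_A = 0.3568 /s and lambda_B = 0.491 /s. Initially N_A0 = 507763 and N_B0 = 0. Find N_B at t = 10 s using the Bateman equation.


N_B(t) = lambda_A * N_A0 / (lambda_B - lambda_A) * [exp(-lambda_A*t) - exp(-lambda_B*t)]
exp(-0.3568*10) = 0.02821222; exp(-0.491*10) = 0.007372488
N_B = 0.3568 * 507763 / (0.491 - 0.3568) * (0.02821222 - 0.007372488)
N_B = 28134

28134


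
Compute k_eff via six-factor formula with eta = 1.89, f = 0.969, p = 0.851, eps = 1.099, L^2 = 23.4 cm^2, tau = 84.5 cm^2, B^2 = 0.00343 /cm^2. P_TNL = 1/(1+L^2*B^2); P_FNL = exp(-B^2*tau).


k_inf = eta*f*p*eps = 1.89*0.969*0.851*1.099 = 1.712824
P_TNL = 1/(1 + L^2*B^2) = 1/(1 + 23.4*0.00343) = 0.9257014
P_FNL = exp(-B^2*tau) = exp(-0.00343*84.5) = 0.7483870
k_eff = k_inf * P_TNL * P_FNL = 1.712824 * 0.9257014 * 0.7483870
k_eff = 1.1866

1.1866


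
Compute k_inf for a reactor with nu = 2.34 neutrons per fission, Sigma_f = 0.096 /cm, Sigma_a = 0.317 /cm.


k_inf = nu * Sigma_f / Sigma_a
k_inf = 2.34 * 0.096 / 0.317
k_inf = 0.70864

0.70864


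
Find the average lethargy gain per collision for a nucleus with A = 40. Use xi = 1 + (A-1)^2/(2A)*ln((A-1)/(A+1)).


xi = 1 + (A-1)^2/(2A) * ln((A-1)/(A+1))
xi = 1 + (40-1)^2/(2*40) * ln((40-1)/(40 +1))
xi = 0.049177

0.049177


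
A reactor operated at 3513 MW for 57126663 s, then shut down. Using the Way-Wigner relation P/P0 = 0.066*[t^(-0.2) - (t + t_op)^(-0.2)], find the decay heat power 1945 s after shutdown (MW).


P/P0 = 0.066 * [t^(-0.2) - (t + t_op)^(-0.2)]
P/P0 = 0.066 * [1945^(-0.2) - (1945 + 57126663)^(-0.2)]
P/P0 = 0.066 * [0.2198954 - 0.02809502] = 0.01265883
P = 3513 * 0.01265883 = 44.470 MW

44.470


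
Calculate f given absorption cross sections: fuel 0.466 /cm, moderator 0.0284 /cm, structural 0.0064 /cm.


f = Sigma_a_fuel / (Sigma_a_fuel + Sigma_a_mod + Sigma_a_other)
f = 0.466 / (0.466 + 0.0284 + 0.0064)
f = 0.93051

0.93051


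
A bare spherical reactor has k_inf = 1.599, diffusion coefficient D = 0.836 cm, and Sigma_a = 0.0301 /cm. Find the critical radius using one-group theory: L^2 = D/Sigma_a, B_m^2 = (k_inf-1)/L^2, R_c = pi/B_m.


L^2 = D / Sigma_a = 0.836 / 0.0301 = 27.77409 cm^2
B_m^2 = (k_inf - 1) / L^2 = (1.599 - 1) / 27.77409 = 0.02156686 /cm^2
For a bare sphere: B_g = pi/R, so R_c = pi / sqrt(B_m^2)
R_c = pi / sqrt(0.02156686) = 21.392 cm

21.392


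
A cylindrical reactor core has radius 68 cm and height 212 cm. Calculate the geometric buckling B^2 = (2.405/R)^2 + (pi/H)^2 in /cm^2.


B^2 = (2.405/R)^2 + (pi/H)^2
B^2 = (2.405/68)^2 + (pi/212)^2
B^2 = 0.0014705 /cm^2

0.0014705


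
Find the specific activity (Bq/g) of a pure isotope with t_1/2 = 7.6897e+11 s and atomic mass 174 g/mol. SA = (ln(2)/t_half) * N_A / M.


lambda = ln(2) / t_half = ln(2) / 7.6897e+11 = 9.013969e-13 /s
SA = lambda * N_A / M
SA = 9.013969e-13 * 6.022e23 / 174
SA = 3.1197e+09 Bq/g

3.1197e+09


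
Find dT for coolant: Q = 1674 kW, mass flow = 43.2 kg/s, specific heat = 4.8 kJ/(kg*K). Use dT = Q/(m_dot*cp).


dT = Q / (m_dot * cp)
dT = 1674 / (43.2 * 4.8)
dT = 8.0729 C

8.0729


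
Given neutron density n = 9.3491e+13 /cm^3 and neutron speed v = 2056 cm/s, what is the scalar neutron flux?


phi = n * v
phi = 9.3491e+13 * 2056
phi = 1.9222e+17 /cm^2/s

1.9222e+17


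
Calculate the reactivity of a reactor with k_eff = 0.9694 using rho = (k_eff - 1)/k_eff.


rho = (k_eff - 1) / k_eff
rho = (0.9694 - 1) / 0.9694
rho = -0.031566

-0.031566


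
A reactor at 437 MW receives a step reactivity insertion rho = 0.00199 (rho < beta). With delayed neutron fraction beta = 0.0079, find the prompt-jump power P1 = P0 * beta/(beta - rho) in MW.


P1/P0 = beta / (beta - rho)
P1/P0 = 0.0079 / (0.0079 - 0.00199) = 1.336717
P1 = 437 * 1.336717 = 584.15 MW

584.15


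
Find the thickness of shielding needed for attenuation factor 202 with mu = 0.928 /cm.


x = ln(factor) / mu
x = ln(202) / 0.928
x = 5.7201 cm

5.7201


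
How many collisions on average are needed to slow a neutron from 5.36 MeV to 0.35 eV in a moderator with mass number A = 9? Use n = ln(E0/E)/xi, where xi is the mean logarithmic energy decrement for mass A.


xi = 1 + (A-1)^2/(2A)*ln((A-1)/(A+1)) = 0.2066007 (for A = 9)
n = ln(E0/E) / xi
n = ln(5.36e6 / 0.35) / 0.2066007
n = ln(1.531429e+07) / 0.2066007 = 80.079

80.079


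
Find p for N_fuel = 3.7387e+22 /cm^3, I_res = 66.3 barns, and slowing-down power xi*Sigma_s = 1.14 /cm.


p = exp(-N * I * 1e-24 / (xi*Sigma_s))
p = exp(-3.7387e+22 * 66.3 * 1e-24 / 1.14)
p = 0.11368

0.11368


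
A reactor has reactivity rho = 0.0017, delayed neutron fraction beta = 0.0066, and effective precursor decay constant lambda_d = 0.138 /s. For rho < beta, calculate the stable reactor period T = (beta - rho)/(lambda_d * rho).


T = (beta - rho) / (lambda_d * rho)
T = (0.0066 - 0.0017) / (0.138 * 0.0017)
T = 20.887 s

20.887


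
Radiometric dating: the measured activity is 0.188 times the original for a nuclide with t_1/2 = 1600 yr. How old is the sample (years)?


lambda = ln(2) / t_half = ln(2) / 1600 = 4.332170e-04 /yr
t = -ln(A/A0) / lambda
t = -ln(0.188) / 4.332170e-04
t = 3857.9 yr

3857.9


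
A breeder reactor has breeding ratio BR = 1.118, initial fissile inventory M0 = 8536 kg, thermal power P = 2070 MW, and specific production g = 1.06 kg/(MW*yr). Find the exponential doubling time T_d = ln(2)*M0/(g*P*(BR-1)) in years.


Breeding gain G = BR - 1 = 1.118 - 1 = 0.118
Fissile production rate = g * P * G = 1.06 * 2070 * 0.118 = 258.9156 kg/yr
T_d = ln(2) * M0 / (g * P * G)
T_d = ln(2) * 8536 / 258.9156 = 22.852 yr

22.852


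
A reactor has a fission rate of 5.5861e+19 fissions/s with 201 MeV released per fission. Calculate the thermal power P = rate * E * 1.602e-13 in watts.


P = fission_rate * E_MeV * 1.602e-13
P = 5.5861e+19 * 201 * 1.602e-13
P = 1.7987e+09 W

1.7987e+09


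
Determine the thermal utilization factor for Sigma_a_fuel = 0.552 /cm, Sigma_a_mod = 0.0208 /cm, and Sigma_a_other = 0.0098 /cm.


f = Sigma_a_fuel / (Sigma_a_fuel + Sigma_a_mod + Sigma_a_other)
f = 0.552 / (0.552 + 0.0208 + 0.0098)
f = 0.94748

0.94748


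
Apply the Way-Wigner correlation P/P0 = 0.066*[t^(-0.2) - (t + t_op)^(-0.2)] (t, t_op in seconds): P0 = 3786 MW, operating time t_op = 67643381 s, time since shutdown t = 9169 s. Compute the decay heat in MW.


P/P0 = 0.066 * [t^(-0.2) - (t + t_op)^(-0.2)]
P/P0 = 0.066 * [9169^(-0.2) - (9169 + 67643381)^(-0.2)]
P/P0 = 0.066 * [0.1612633 - 0.02716084] = 0.008850762
P = 3786 * 0.008850762 = 33.509 MW

33.509


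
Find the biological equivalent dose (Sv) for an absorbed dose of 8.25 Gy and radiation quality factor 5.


H = D * Q
H = 8.25 * 5
H = 41.250 Sv

41.250


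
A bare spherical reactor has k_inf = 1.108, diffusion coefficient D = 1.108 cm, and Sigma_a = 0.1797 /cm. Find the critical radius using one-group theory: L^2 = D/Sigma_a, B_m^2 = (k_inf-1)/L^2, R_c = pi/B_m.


L^2 = D / Sigma_a = 1.108 / 0.1797 = 6.165832 cm^2
B_m^2 = (k_inf - 1) / L^2 = (1.108 - 1) / 6.165832 = 0.01751588 /cm^2
For a bare sphere: B_g = pi/R, so R_c = pi / sqrt(B_m^2)
R_c = pi / sqrt(0.01751588) = 23.737 cm

23.737


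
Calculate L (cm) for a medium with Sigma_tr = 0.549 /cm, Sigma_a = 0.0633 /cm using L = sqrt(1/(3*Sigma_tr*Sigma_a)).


D = 1 / (3 * Sigma_tr) = 1 / (3 * 0.549) = 0.6071645 cm
L = sqrt(D / Sigma_a)
L = sqrt(0.6071645 / 0.0633)
L = 3.0971 cm

3.0971


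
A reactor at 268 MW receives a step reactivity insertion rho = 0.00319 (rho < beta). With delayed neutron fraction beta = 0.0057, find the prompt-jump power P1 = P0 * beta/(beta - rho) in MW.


P1/P0 = beta / (beta - rho)
P1/P0 = 0.0057 / (0.0057 - 0.00319) = 2.270916
P1 = 268 * 2.270916 = 608.61 MW

608.61


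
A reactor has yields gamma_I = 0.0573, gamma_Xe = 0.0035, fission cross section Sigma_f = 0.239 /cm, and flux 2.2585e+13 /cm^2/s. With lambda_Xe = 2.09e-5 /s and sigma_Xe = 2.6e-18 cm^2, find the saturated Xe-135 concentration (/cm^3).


Xe_eq = (gamma_I + gamma_Xe) * Sigma_f * phi / (lambda_Xe + sigma_Xe * phi)
Numerator = (0.0573 + 0.0035) * 0.239 * 2.2585e+13 = 3.281872e+11
Denominator = 2.09e-5 + 2.6e-18 * 2.2585e+13 = 7.962100e-05
Xe_eq = 3.281872e+11 / 7.962100e-05 = 4.1219e+15 /cm^3

4.1219e+15


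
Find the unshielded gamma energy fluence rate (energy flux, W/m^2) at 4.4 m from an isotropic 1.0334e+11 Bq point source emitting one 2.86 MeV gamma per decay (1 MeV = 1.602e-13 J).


psi = A * E * 1.602e-13 / (4*pi*r^2)
psi = 1.0334e+11 * 2.86 * 1.602e-13 / (4*pi*4.4^2)
psi = 1.9462e-04 W/m^2

1.9462e-04


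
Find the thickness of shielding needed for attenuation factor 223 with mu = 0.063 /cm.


x = ln(factor) / mu
x = ln(223) / 0.063
x = 85.828 cm

85.828


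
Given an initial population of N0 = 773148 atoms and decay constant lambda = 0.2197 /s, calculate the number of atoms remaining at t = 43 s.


N = N0 * exp(-lambda * t)
N = 773148 * exp(-0.2197 * 43)
N = 61.015

61.015


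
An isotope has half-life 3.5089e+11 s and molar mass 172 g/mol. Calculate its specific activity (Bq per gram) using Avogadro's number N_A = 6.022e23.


lambda = ln(2) / t_half = ln(2) / 3.5089e+11 = 1.975397e-12 /s
SA = lambda * N_A / M
SA = 1.975397e-12 * 6.022e23 / 172
SA = 6.9162e+09 Bq/g

6.9162e+09


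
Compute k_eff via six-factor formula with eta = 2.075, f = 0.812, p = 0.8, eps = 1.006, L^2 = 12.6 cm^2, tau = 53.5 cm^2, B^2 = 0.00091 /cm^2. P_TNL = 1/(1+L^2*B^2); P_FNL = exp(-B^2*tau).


k_inf = eta*f*p*eps = 2.075*0.812*0.8*1.006 = 1.356008
P_TNL = 1/(1 + L^2*B^2) = 1/(1 + 12.6*0.00091) = 0.9886640
P_FNL = exp(-B^2*tau) = exp(-0.00091*53.5) = 0.9524811
k_eff = k_inf * P_TNL * P_FNL = 1.356008 * 0.9886640 * 0.9524811
k_eff = 1.2769

1.2769


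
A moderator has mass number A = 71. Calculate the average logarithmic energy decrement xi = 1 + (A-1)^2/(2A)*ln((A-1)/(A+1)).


xi = 1 + (A-1)^2/(2A) * ln((A-1)/(A+1))
xi = 1 + (71-1)^2/(2*71) * ln((71-1)/(71 +1))
xi = 0.027906

0.027906


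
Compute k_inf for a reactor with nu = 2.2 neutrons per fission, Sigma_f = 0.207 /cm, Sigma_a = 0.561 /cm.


k_inf = nu * Sigma_f / Sigma_a
k_inf = 2.2 * 0.207 / 0.561
k_inf = 0.81176

0.81176


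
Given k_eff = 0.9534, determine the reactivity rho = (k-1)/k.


rho = (k_eff - 1) / k_eff
rho = (0.9534 - 1) / 0.9534
rho = -0.048878

-0.048878


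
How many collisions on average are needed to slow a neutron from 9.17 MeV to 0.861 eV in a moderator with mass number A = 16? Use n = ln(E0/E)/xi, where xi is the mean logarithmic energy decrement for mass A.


xi = 1 + (A-1)^2/(2A)*ln((A-1)/(A+1)) = 0.1199467 (for A = 16)
n = ln(E0/E) / xi
n = ln(9.17e6 / 0.861) / 0.1199467
n = ln(1.065041e+07) / 0.1199467 = 134.90

134.90


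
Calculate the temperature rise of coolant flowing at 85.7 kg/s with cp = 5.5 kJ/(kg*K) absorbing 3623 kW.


dT = Q / (m_dot * cp)
dT = 3623 / (85.7 * 5.5)
dT = 7.6864 C

7.6864


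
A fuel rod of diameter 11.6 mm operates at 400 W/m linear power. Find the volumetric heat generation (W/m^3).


r = D / 2 / 1000 = 11.6 / 2 / 1000 = 0.0058 m
q''' = q' / (pi * r^2)
q''' = 400 / (pi * 0.0058^2)
q''' = 3.7849e+06 W/m^3

3.7849e+06


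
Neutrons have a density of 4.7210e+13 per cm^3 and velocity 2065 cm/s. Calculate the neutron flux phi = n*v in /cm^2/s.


phi = n * v
phi = 4.7210e+13 * 2065
phi = 9.7489e+16 /cm^2/s

9.7489e+16


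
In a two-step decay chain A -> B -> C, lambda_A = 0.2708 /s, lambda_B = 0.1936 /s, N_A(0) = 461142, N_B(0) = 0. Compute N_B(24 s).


N_B(t) = lambda_A * N_A0 / (lambda_B - lambda_A) * [exp(-lambda_A*t) - exp(-lambda_B*t)]
exp(-0.2708*24) = 0.001504642; exp(-0.1936*24) = 0.009596086
N_B = 0.2708 * 461142 / (0.1936 - 0.2708) * (0.001504642 - 0.009596086)
N_B = 13089

13089


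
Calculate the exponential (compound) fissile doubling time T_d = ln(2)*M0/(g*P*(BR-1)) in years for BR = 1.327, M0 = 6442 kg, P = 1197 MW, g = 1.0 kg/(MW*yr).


Breeding gain G = BR - 1 = 1.327 - 1 = 0.327
Fissile production rate = g * P * G = 1.0 * 1197 * 0.327 = 391.419 kg/yr
T_d = ln(2) * M0 / (g * P * G)
T_d = ln(2) * 6442 / 391.419 = 11.408 yr

11.408


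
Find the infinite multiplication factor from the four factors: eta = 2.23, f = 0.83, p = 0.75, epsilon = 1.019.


k_inf = eta * f * p * epsilon
k_inf = 2.23 * 0.83 * 0.75 * 1.019
k_inf = 1.4146

1.4146


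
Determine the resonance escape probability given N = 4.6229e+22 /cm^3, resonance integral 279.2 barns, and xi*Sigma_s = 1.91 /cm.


p = exp(-N * I * 1e-24 / (xi*Sigma_s))
p = exp(-4.6229e+22 * 279.2 * 1e-24 / 1.91)
p = 0.0011619

0.0011619


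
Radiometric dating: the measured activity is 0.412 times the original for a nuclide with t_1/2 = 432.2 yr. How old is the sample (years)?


lambda = ln(2) / t_half = ln(2) / 432.2 = 0.001603765 /yr
t = -ln(A/A0) / lambda
t = -ln(0.412) / 0.001603765
t = 552.91 yr

552.91


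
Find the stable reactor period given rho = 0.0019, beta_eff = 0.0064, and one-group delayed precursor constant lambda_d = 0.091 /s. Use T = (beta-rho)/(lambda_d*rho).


T = (beta - rho) / (lambda_d * rho)
T = (0.0064 - 0.0019) / (0.091 * 0.0019)
T = 26.027 s

26.027


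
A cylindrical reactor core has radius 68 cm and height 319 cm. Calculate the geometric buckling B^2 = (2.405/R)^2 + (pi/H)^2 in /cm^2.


B^2 = (2.405/R)^2 + (pi/H)^2
B^2 = (2.405/68)^2 + (pi/319)^2
B^2 = 0.0013479 /cm^2

0.0013479


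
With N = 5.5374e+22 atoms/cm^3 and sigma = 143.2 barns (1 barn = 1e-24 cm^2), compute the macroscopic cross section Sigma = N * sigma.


Sigma = N * sigma_barns * 1e-24
Sigma = 5.5374e+22 * 143.2 * 1e-24
Sigma = 7.9296 /cm

7.9296


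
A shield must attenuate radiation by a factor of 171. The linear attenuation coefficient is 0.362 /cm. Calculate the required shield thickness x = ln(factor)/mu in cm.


x = ln(factor) / mu
x = ln(171) / 0.362
x = 14.203 cm

14.203


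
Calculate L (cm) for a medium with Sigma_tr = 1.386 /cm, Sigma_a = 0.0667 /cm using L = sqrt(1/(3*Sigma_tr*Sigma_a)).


D = 1 / (3 * Sigma_tr) = 1 / (3 * 1.386) = 0.2405002 cm
L = sqrt(D / Sigma_a)
L = sqrt(0.2405002 / 0.0667)
L = 1.8989 cm

1.8989


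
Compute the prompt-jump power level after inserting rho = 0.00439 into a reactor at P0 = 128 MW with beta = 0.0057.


P1/P0 = beta / (beta - rho)
P1/P0 = 0.0057 / (0.0057 - 0.00439) = 4.351145
P1 = 128 * 4.351145 = 556.95 MW

556.95


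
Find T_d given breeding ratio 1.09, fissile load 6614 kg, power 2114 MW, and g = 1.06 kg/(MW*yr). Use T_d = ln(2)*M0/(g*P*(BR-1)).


Breeding gain G = BR - 1 = 1.09 - 1 = 0.09
Fissile production rate = g * P * G = 1.06 * 2114 * 0.09 = 201.6756 kg/yr
T_d = ln(2) * M0 / (g * P * G)
T_d = ln(2) * 6614 / 201.6756 = 22.732 yr

22.732


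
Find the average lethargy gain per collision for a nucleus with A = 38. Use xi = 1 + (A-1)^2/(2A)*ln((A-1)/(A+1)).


xi = 1 + (A-1)^2/(2A) * ln((A-1)/(A+1))
xi = 1 + (38-1)^2/(2*38) * ln((38-1)/(38 +1))
xi = 0.051720

0.051720


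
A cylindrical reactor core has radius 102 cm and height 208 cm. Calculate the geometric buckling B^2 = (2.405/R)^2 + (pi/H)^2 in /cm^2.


B^2 = (2.405/R)^2 + (pi/H)^2
B^2 = (2.405/102)^2 + (pi/208)^2
B^2 = 7.8407e-04 /cm^2

7.8407e-04


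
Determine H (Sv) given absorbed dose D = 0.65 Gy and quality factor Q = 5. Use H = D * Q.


H = D * Q
H = 0.65 * 5
H = 3.2500 Sv

3.2500


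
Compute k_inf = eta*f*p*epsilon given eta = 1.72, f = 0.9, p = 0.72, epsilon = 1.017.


k_inf = eta * f * p * epsilon
k_inf = 1.72 * 0.9 * 0.72 * 1.017
k_inf = 1.1335

1.1335


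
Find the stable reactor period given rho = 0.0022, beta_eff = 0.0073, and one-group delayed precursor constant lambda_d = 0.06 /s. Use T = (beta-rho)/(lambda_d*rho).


T = (beta - rho) / (lambda_d * rho)
T = (0.0073 - 0.0022) / (0.06 * 0.0022)
T = 38.636 s

38.636


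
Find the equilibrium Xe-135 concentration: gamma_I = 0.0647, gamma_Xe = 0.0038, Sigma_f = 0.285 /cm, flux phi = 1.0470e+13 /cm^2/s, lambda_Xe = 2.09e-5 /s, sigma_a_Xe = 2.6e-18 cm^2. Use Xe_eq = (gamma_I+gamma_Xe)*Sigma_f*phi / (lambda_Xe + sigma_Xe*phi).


Xe_eq = (gamma_I + gamma_Xe) * Sigma_f * phi / (lambda_Xe + sigma_Xe * phi)
Numerator = (0.0647 + 0.0038) * 0.285 * 1.0470e+13 = 2.044006e+11
Denominator = 2.09e-5 + 2.6e-18 * 1.0470e+13 = 4.812200e-05
Xe_eq = 2.044006e+11 / 4.812200e-05 = 4.2475e+15 /cm^3

4.2475e+15


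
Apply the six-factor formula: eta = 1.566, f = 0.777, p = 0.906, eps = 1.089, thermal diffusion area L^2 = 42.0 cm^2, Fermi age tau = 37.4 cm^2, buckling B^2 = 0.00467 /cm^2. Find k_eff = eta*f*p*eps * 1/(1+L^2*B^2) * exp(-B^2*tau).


k_inf = eta*f*p*eps = 1.566*0.777*0.906*1.089 = 1.200518
P_TNL = 1/(1 + L^2*B^2) = 1/(1 + 42.0*0.00467) = 0.8360225
P_FNL = exp(-B^2*tau) = exp(-0.00467*37.4) = 0.8397442
k_eff = k_inf * P_TNL * P_FNL = 1.200518 * 0.8360225 * 0.8397442
k_eff = 0.84282

0.84282


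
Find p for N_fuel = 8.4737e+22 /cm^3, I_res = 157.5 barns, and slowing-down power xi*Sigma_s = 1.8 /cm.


p = exp(-N * I * 1e-24 / (xi*Sigma_s))
p = exp(-8.4737e+22 * 157.5 * 1e-24 / 1.8)
p = 6.0246e-04

6.0246e-04


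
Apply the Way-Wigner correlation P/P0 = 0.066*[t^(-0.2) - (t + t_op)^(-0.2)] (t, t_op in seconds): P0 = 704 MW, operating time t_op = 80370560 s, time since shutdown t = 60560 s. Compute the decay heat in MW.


P/P0 = 0.066 * [t^(-0.2) - (t + t_op)^(-0.2)]
P/P0 = 0.066 * [60560^(-0.2) - (60560 + 80370560)^(-0.2)]
P/P0 = 0.066 * [0.1105510 - 0.02623706] = 0.005564720
P = 704 * 0.005564720 = 3.9176 MW

3.9176


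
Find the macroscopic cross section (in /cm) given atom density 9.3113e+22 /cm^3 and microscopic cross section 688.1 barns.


Sigma = N * sigma_barns * 1e-24
Sigma = 9.3113e+22 * 688.1 * 1e-24
Sigma = 64.071 /cm

64.071


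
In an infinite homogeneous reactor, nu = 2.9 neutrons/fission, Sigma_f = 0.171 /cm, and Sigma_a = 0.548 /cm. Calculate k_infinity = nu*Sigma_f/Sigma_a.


k_inf = nu * Sigma_f / Sigma_a
k_inf = 2.9 * 0.171 / 0.548
k_inf = 0.90493

0.90493


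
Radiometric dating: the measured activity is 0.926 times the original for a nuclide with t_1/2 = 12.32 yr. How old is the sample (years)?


lambda = ln(2) / t_half = ln(2) / 12.32 = 0.05626195 /yr
t = -ln(A/A0) / lambda
t = -ln(0.926) / 0.05626195
t = 1.3665 yr

1.3665


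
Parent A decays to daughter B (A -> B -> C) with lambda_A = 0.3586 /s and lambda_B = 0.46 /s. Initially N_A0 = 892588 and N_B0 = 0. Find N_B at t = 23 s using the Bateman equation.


N_B(t) = lambda_A * N_A0 / (lambda_B - lambda_A) * [exp(-lambda_A*t) - exp(-lambda_B*t)]
exp(-0.3586*23) = 2.618340e-04; exp(-0.46*23) = 2.541935e-05
N_B = 0.3586 * 892588 / (0.46 - 0.3586) * (2.618340e-04 - 2.541935e-05)
N_B = 746.27

746.27


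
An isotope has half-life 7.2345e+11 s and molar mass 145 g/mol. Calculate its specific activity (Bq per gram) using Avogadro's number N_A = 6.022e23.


lambda = ln(2) / t_half = ln(2) / 7.2345e+11 = 9.581135e-13 /s
SA = lambda * N_A / M
SA = 9.581135e-13 * 6.022e23 / 145
SA = 3.9791e+09 Bq/g

3.9791e+09


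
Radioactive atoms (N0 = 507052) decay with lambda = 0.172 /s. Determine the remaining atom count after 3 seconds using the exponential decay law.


N = N0 * exp(-lambda * t)
N = 507052 * exp(-0.172 * 3)
N = 302661

302661


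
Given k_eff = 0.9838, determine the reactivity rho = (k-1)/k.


rho = (k_eff - 1) / k_eff
rho = (0.9838 - 1) / 0.9838
rho = -0.016467

-0.016467


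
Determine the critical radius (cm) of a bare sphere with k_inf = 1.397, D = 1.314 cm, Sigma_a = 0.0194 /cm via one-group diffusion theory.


L^2 = D / Sigma_a = 1.314 / 0.0194 = 67.73196 cm^2
B_m^2 = (k_inf - 1) / L^2 = (1.397 - 1) / 67.73196 = 0.005861339 /cm^2
For a bare sphere: B_g = pi/R, so R_c = pi / sqrt(B_m^2)
R_c = pi / sqrt(0.005861339) = 41.035 cm

41.035


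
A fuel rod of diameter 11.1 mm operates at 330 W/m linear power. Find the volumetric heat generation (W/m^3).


r = D / 2 / 1000 = 11.1 / 2 / 1000 = 0.00555 m
q''' = q' / (pi * r^2)
q''' = 330 / (pi * 0.00555^2)
q''' = 3.4102e+06 W/m^3

3.4102e+06


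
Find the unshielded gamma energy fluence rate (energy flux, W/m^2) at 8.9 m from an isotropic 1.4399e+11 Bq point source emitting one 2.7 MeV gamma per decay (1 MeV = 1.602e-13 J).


psi = A * E * 1.602e-13 / (4*pi*r^2)
psi = 1.4399e+11 * 2.7 * 1.602e-13 / (4*pi*8.9^2)
psi = 6.2570e-05 W/m^2

6.2570e-05


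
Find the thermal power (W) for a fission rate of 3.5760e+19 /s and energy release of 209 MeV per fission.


P = fission_rate * E_MeV * 1.602e-13
P = 3.5760e+19 * 209 * 1.602e-13
P = 1.1973e+09 W

1.1973e+09


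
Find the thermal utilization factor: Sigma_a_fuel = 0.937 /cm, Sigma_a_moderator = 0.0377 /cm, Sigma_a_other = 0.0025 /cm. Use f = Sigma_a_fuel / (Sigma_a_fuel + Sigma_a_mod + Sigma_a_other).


f = Sigma_a_fuel / (Sigma_a_fuel + Sigma_a_mod + Sigma_a_other)
f = 0.937 / (0.937 + 0.0377 + 0.0025)
f = 0.95886

0.95886


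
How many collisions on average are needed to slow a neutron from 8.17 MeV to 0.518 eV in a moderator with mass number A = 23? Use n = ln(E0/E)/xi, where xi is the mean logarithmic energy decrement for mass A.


xi = 1 + (A-1)^2/(2A)*ln((A-1)/(A+1)) = 0.08448899 (for A = 23)
n = ln(E0/E) / xi
n = ln(8.17e6 / 0.518) / 0.08448899
n = ln(1.577220e+07) / 0.08448899 = 196.16

196.16
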